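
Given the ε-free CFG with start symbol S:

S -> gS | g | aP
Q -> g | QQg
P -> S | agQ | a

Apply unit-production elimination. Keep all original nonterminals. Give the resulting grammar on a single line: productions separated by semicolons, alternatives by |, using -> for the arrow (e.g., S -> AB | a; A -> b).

S -> g | aP | gS; P -> a | g | aP | gS | agQ; Q -> g | QQg

Unit productions: P->S.
Unit pairs (A ⇒* B via units): (P,S).
S: inherits non-unit rules of {S} → aP | g | gS.
P: inherits non-unit rules of {P, S} → a | aP | agQ | g | gS.
Q: inherits non-unit rules of {Q} → QQg | g.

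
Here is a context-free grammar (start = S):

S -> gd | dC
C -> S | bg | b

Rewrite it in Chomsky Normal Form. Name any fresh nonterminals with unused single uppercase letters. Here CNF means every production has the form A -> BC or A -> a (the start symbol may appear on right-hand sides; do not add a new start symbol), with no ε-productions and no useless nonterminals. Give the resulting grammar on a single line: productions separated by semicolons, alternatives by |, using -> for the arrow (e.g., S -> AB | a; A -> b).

No ε-productions.
After unit-elimination: S -> dC | gd; C -> b | bg | dC | gd.
TERM: introduce A -> b, D -> d, B -> g and substitute in every rule of length ≥2.

S -> BD | DC; A -> b; B -> g; C -> b | AB | BD | DC; D -> d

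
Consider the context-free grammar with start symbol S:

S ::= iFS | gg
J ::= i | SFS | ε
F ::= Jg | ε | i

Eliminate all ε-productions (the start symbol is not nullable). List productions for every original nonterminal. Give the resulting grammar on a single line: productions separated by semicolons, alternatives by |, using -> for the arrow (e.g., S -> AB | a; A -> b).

Nullable set: {F, J}.
S -> iFS: F nullable, giving iFS | iS.
Drop F -> ε.
F -> Jg: J nullable, giving Jg | g.
Drop J -> ε.
J -> SFS: F nullable, giving SFS | SS.
Unchanged (no nullable symbols): S -> gg; F -> i; J -> i.

S -> gg | iS | iFS; F -> g | i | Jg; J -> i | SS | SFS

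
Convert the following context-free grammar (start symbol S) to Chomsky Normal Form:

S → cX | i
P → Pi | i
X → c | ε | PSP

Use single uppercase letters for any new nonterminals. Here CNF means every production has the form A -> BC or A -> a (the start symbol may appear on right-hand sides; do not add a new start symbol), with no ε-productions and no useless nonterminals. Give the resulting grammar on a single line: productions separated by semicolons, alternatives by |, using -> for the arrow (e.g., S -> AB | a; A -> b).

S -> c | i | BX; A -> i; B -> c; C -> SP; P -> i | PA; X -> c | PC

Nullable: {X}; after ε-elimination: S -> c | i | cX; P -> i | Pi; X -> c | PSP.
No unit productions to eliminate.
TERM: introduce B -> c, A -> i and substitute in every rule of length ≥2.
BIN: X -> PSP becomes X -> PC, C -> SP.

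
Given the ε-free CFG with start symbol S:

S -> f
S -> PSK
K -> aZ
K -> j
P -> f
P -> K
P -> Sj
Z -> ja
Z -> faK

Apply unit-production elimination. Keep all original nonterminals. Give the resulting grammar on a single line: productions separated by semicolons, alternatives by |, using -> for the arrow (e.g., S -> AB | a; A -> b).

Unit productions: P->K.
Unit pairs (A ⇒* B via units): (P,K).
S: inherits non-unit rules of {S} → PSK | f.
K: inherits non-unit rules of {K} → aZ | j.
P: inherits non-unit rules of {K, P} → Sj | aZ | f | j.
Z: inherits non-unit rules of {Z} → faK | ja.

S -> f | PSK; K -> j | aZ; P -> f | j | Sj | aZ; Z -> ja | faK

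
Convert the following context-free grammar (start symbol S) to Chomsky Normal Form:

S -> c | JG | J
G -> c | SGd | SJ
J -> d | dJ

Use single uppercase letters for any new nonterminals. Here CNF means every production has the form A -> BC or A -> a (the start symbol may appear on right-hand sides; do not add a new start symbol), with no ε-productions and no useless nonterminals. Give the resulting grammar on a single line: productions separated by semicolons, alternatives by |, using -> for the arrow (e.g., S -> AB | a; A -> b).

No ε-productions.
After unit-elimination: S -> c | d | JG | dJ; G -> c | SJ | SGd; J -> d | dJ.
TERM: introduce A -> d and substitute in every rule of length ≥2.
BIN: G -> SGA becomes G -> SB, B -> GA.

S -> c | d | AJ | JG; A -> d; B -> GA; G -> c | SB | SJ; J -> d | AJ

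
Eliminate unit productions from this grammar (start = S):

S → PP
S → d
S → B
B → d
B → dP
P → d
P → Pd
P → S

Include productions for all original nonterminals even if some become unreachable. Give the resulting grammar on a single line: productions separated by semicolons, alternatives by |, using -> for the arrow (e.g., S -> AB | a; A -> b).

Unit productions: P->S, S->B.
Unit pairs (A ⇒* B via units): (P,B), (P,S), (S,B).
S: inherits non-unit rules of {B, S} → PP | d | dP.
B: inherits non-unit rules of {B} → d | dP.
P: inherits non-unit rules of {B, P, S} → PP | Pd | d | dP.

S -> d | PP | dP; B -> d | dP; P -> d | PP | Pd | dP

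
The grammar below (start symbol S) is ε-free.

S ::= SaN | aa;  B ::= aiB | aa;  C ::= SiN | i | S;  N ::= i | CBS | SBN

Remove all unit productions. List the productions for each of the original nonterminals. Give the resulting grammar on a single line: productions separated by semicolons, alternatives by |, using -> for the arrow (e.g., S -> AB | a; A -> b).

Unit productions: C->S.
Unit pairs (A ⇒* B via units): (C,S).
S: inherits non-unit rules of {S} → SaN | aa.
B: inherits non-unit rules of {B} → aa | aiB.
C: inherits non-unit rules of {C, S} → SaN | SiN | aa | i.
N: inherits non-unit rules of {N} → CBS | SBN | i.

S -> aa | SaN; B -> aa | aiB; C -> i | aa | SaN | SiN; N -> i | CBS | SBN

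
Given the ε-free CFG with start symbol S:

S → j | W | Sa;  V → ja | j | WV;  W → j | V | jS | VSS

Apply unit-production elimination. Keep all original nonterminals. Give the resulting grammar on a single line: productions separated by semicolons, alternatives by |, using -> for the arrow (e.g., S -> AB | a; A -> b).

S -> j | Sa | WV | jS | ja | VSS; V -> j | WV | ja; W -> j | WV | jS | ja | VSS

Unit productions: S->W, W->V.
Unit pairs (A ⇒* B via units): (S,V), (S,W), (W,V).
S: inherits non-unit rules of {S, V, W} → Sa | VSS | WV | j | jS | ja.
V: inherits non-unit rules of {V} → WV | j | ja.
W: inherits non-unit rules of {V, W} → VSS | WV | j | jS | ja.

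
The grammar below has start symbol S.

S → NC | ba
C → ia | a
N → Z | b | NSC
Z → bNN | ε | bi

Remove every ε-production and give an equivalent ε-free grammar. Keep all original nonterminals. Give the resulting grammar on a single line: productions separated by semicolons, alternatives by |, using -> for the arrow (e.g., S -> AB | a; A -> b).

Nullable set: {N, Z}.
S -> NC: N nullable, giving C | NC.
N -> NSC: N nullable, giving NSC | SC.
N -> Z: Z nullable, giving Z.
Drop Z -> ε.
Z -> bNN: N, N nullable, giving b | bN | bNN.
Unchanged (no nullable symbols): S -> ba; C -> a; C -> ia; N -> b; Z -> bi.

S -> C | NC | ba; C -> a | ia; N -> Z | b | SC | NSC; Z -> b | bN | bi | bNN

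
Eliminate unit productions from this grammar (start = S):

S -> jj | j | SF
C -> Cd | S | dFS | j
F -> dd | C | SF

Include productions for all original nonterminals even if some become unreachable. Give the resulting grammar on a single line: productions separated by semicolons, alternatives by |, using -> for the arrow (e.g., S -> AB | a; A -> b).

S -> j | SF | jj; C -> j | Cd | SF | jj | dFS; F -> j | Cd | SF | dd | jj | dFS

Unit productions: C->S, F->C.
Unit pairs (A ⇒* B via units): (C,S), (F,C), (F,S).
S: inherits non-unit rules of {S} → SF | j | jj.
C: inherits non-unit rules of {C, S} → Cd | SF | dFS | j | jj.
F: inherits non-unit rules of {C, F, S} → Cd | SF | dFS | dd | j | jj.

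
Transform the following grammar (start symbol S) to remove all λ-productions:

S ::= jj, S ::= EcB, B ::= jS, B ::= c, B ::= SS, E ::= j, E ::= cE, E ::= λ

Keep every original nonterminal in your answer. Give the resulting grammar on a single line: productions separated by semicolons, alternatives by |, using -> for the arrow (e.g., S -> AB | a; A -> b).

S -> cB | jj | EcB; B -> c | SS | jS; E -> c | j | cE

Nullable set: {E}.
S -> EcB: E nullable, giving EcB | cB.
Drop E -> λ.
E -> cE: E nullable, giving c | cE.
Unchanged (no nullable symbols): S -> jj; B -> SS; B -> c; B -> jS; E -> j.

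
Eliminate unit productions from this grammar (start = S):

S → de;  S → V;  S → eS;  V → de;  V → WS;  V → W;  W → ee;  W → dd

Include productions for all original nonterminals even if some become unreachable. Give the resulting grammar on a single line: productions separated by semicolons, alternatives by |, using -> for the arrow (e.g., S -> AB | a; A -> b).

Unit productions: S->V, V->W.
Unit pairs (A ⇒* B via units): (S,V), (S,W), (V,W).
S: inherits non-unit rules of {S, V, W} → WS | dd | de | eS | ee.
V: inherits non-unit rules of {V, W} → WS | dd | de | ee.
W: inherits non-unit rules of {W} → dd | ee.

S -> WS | dd | de | eS | ee; V -> WS | dd | de | ee; W -> dd | ee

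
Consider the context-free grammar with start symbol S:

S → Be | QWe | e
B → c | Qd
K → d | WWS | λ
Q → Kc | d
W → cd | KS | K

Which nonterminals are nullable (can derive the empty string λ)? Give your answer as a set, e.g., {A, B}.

{K, W}

Directly nullable (have an ε-rule): {K}.
W is nullable via W -> K (every symbol on the right is already known nullable).
Not nullable: B, Q, S — each has a terminal in every rule's right-hand side or depends on a non-nullable symbol.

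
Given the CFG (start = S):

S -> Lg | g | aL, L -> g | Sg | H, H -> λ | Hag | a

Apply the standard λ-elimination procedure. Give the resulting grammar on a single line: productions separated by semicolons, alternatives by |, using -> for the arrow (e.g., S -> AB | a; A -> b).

Nullable set: {H, L}.
S -> Lg: L nullable, giving Lg | g.
S -> aL: L nullable, giving a | aL.
Drop H -> λ.
H -> Hag: H nullable, giving Hag | ag.
L -> H: H nullable, giving H.
Unchanged (no nullable symbols): S -> g; H -> a; L -> Sg; L -> g.

S -> a | g | Lg | aL; H -> a | ag | Hag; L -> H | g | Sg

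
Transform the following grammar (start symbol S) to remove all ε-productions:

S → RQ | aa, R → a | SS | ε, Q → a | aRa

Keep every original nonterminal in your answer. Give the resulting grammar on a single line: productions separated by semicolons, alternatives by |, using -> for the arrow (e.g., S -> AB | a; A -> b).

Nullable set: {R}.
S -> RQ: R nullable, giving Q | RQ.
Q -> aRa: R nullable, giving aRa | aa.
Drop R -> ε.
Unchanged (no nullable symbols): S -> aa; Q -> a; R -> SS; R -> a.

S -> Q | RQ | aa; Q -> a | aa | aRa; R -> a | SS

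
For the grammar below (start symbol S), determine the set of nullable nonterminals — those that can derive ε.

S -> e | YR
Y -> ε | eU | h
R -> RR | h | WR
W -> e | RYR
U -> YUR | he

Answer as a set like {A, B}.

{Y}

Directly nullable (have an ε-rule): {Y}.
Not nullable: R, S, U, W — each has a terminal in every rule's right-hand side or depends on a non-nullable symbol.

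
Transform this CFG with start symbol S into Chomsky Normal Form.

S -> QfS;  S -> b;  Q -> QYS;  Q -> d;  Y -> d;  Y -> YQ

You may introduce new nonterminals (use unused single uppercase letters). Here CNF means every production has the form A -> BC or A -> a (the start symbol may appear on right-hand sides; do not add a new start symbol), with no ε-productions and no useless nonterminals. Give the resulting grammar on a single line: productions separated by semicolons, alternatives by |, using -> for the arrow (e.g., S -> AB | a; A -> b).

No ε-productions.
No unit productions to eliminate.
TERM: introduce A -> f and substitute in every rule of length ≥2.
BIN: Q -> QYS becomes Q -> QB, B -> YS; S -> QAS becomes S -> QC, C -> AS.

S -> b | QC; A -> f; B -> YS; C -> AS; Q -> d | QB; Y -> d | YQ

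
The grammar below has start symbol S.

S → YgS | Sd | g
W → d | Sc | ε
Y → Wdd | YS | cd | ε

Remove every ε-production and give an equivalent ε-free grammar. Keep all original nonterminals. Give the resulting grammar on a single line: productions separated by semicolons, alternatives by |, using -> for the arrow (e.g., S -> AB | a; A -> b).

S -> g | Sd | gS | YgS; W -> d | Sc; Y -> S | YS | cd | dd | Wdd

Nullable set: {W, Y}.
S -> YgS: Y nullable, giving YgS | gS.
Drop W -> ε.
Drop Y -> ε.
Y -> Wdd: W nullable, giving Wdd | dd.
Y -> YS: Y nullable, giving S | YS.
Unchanged (no nullable symbols): S -> Sd; S -> g; W -> Sc; W -> d; Y -> cd.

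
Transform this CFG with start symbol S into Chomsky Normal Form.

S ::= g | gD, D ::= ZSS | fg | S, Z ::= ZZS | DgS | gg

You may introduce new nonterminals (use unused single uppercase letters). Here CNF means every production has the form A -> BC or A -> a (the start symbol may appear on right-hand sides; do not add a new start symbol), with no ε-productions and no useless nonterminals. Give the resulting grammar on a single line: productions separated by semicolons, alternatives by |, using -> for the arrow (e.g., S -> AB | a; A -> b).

No ε-productions.
After unit-elimination: S -> g | gD; D -> g | fg | gD | ZSS; Z -> gg | DgS | ZZS.
TERM: introduce A -> f, B -> g and substitute in every rule of length ≥2.
BIN: D -> ZSS becomes D -> ZC, C -> SS; Z -> DBS becomes Z -> DE, E -> BS; Z -> ZZS becomes Z -> ZF, F -> ZS.

S -> g | BD; A -> f; B -> g; C -> SS; D -> g | AB | BD | ZC; E -> BS; F -> ZS; Z -> BB | DE | ZF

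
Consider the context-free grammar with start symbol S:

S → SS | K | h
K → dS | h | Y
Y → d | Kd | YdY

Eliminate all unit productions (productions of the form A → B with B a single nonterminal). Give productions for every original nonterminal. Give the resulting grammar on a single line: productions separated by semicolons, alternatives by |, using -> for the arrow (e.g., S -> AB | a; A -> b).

Unit productions: K->Y, S->K.
Unit pairs (A ⇒* B via units): (K,Y), (S,K), (S,Y).
S: inherits non-unit rules of {K, S, Y} → Kd | SS | YdY | d | dS | h.
K: inherits non-unit rules of {K, Y} → Kd | YdY | d | dS | h.
Y: inherits non-unit rules of {Y} → Kd | YdY | d.

S -> d | h | Kd | SS | dS | YdY; K -> d | h | Kd | dS | YdY; Y -> d | Kd | YdY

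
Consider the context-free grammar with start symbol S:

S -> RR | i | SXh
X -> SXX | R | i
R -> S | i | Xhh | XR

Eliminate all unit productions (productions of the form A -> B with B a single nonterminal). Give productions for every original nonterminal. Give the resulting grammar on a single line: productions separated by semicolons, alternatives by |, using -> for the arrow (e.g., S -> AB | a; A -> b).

S -> i | RR | SXh; R -> i | RR | XR | SXh | Xhh; X -> i | RR | XR | SXX | SXh | Xhh

Unit productions: R->S, X->R.
Unit pairs (A ⇒* B via units): (R,S), (X,R), (X,S).
S: inherits non-unit rules of {S} → RR | SXh | i.
R: inherits non-unit rules of {R, S} → RR | SXh | XR | Xhh | i.
X: inherits non-unit rules of {R, S, X} → RR | SXX | SXh | XR | Xhh | i.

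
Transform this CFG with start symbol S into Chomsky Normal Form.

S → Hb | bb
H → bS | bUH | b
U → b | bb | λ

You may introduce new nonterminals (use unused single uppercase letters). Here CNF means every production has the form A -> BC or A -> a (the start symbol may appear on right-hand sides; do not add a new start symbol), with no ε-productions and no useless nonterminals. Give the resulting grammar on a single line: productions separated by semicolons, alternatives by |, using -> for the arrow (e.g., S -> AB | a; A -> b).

S -> AA | HA; A -> b; B -> UH; H -> b | AB | AH | AS; U -> b | AA

Nullable: {U}; after ε-elimination: S -> Hb | bb; H -> b | bH | bS | bUH; U -> b | bb.
No unit productions to eliminate.
TERM: introduce A -> b and substitute in every rule of length ≥2.
BIN: H -> AUH becomes H -> AB, B -> UH.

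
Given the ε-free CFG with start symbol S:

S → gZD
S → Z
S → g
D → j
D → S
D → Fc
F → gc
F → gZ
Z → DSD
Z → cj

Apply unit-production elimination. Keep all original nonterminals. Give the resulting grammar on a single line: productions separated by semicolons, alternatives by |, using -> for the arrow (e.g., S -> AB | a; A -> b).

Unit productions: D->S, S->Z.
Unit pairs (A ⇒* B via units): (D,S), (D,Z), (S,Z).
S: inherits non-unit rules of {S, Z} → DSD | cj | g | gZD.
D: inherits non-unit rules of {D, S, Z} → DSD | Fc | cj | g | gZD | j.
F: inherits non-unit rules of {F} → gZ | gc.
Z: inherits non-unit rules of {Z} → DSD | cj.

S -> g | cj | DSD | gZD; D -> g | j | Fc | cj | DSD | gZD; F -> gZ | gc; Z -> cj | DSD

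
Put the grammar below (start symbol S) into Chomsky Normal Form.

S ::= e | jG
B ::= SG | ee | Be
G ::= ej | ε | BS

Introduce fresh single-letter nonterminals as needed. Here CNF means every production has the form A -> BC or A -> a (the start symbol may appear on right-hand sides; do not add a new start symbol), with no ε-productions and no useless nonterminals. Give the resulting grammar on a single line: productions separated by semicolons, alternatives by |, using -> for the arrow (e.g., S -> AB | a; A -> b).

S -> e | j | CG; A -> e; B -> e | j | AA | BA | CG | SG; C -> j; G -> AC | BS

Nullable: {G}; after ε-elimination: S -> e | j | jG; B -> S | Be | SG | ee; G -> BS | ej.
After unit-elimination: S -> e | j | jG; B -> e | j | Be | SG | ee | jG; G -> BS | ej.
TERM: introduce A -> e, C -> j and substitute in every rule of length ≥2.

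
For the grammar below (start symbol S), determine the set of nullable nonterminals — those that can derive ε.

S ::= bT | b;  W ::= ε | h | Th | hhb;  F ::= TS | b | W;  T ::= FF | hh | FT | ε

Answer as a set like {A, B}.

{F, T, W}

Directly nullable (have an ε-rule): {T, W}.
F is nullable via F -> W (every symbol on the right is already known nullable).
Not nullable: S — each has a terminal in every rule's right-hand side or depends on a non-nullable symbol.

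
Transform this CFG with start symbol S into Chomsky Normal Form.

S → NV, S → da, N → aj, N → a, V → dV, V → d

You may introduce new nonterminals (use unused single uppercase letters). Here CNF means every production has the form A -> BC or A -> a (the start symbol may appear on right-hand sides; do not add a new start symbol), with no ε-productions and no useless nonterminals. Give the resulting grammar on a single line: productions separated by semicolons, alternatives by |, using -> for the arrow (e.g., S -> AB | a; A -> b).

No ε-productions.
No unit productions to eliminate.
TERM: introduce A -> a, C -> d, B -> j and substitute in every rule of length ≥2.

S -> CA | NV; A -> a; B -> j; C -> d; N -> a | AB; V -> d | CV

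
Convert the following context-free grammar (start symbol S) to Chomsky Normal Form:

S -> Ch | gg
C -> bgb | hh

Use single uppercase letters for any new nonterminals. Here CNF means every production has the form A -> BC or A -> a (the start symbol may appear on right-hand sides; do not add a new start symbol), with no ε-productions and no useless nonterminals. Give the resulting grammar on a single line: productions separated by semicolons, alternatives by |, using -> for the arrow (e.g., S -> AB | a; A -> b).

No ε-productions.
No unit productions to eliminate.
TERM: introduce A -> b, B -> g, D -> h and substitute in every rule of length ≥2.
BIN: C -> ABA becomes C -> AE, E -> BA.

S -> BB | CD; A -> b; B -> g; C -> AE | DD; D -> h; E -> BA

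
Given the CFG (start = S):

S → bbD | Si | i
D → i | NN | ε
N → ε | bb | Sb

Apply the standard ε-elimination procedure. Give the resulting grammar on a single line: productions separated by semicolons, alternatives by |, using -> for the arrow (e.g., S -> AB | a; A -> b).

Nullable set: {D, N}.
S -> bbD: D nullable, giving bb | bbD.
Drop D -> ε.
D -> NN: N, N nullable, giving N | NN.
Drop N -> ε.
Unchanged (no nullable symbols): S -> Si; S -> i; D -> i; N -> Sb; N -> bb.

S -> i | Si | bb | bbD; D -> N | i | NN; N -> Sb | bb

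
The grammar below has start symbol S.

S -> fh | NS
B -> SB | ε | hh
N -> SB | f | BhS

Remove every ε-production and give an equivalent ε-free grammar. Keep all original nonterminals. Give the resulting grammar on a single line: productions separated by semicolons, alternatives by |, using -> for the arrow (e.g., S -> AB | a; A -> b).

S -> NS | fh; B -> S | SB | hh; N -> S | f | SB | hS | BhS

Nullable set: {B}.
Drop B -> ε.
B -> SB: B nullable, giving S | SB.
N -> BhS: B nullable, giving BhS | hS.
N -> SB: B nullable, giving S | SB.
Unchanged (no nullable symbols): S -> NS; S -> fh; B -> hh; N -> f.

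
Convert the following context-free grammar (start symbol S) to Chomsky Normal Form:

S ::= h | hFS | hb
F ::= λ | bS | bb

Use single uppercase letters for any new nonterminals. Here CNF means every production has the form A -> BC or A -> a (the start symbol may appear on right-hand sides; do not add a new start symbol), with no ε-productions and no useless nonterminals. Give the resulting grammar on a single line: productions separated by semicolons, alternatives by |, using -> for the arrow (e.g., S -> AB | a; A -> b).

S -> h | BA | BC | BS; A -> b; B -> h; C -> FS; F -> AA | AS

Nullable: {F}; after ε-elimination: S -> h | hS | hb | hFS; F -> bS | bb.
No unit productions to eliminate.
TERM: introduce A -> b, B -> h and substitute in every rule of length ≥2.
BIN: S -> BFS becomes S -> BC, C -> FS.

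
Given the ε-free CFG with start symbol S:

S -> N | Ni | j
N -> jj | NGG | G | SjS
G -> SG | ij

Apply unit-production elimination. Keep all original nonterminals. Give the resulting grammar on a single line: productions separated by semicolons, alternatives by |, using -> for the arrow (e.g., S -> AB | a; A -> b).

S -> j | Ni | SG | ij | jj | NGG | SjS; G -> SG | ij; N -> SG | ij | jj | NGG | SjS

Unit productions: N->G, S->N.
Unit pairs (A ⇒* B via units): (N,G), (S,G), (S,N).
S: inherits non-unit rules of {G, N, S} → NGG | Ni | SG | SjS | ij | j | jj.
G: inherits non-unit rules of {G} → SG | ij.
N: inherits non-unit rules of {G, N} → NGG | SG | SjS | ij | jj.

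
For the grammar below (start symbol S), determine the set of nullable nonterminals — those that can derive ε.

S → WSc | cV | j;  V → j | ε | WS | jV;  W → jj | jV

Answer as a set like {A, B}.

{V}

Directly nullable (have an ε-rule): {V}.
Not nullable: S, W — each has a terminal in every rule's right-hand side or depends on a non-nullable symbol.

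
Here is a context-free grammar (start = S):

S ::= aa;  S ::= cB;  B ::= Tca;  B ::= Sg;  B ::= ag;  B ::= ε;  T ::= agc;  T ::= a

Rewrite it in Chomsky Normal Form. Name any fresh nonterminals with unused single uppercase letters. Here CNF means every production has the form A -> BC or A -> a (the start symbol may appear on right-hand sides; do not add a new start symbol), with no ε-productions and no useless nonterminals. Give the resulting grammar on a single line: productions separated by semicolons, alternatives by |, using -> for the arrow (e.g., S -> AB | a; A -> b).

S -> c | CB | DD; A -> g; B -> DA | SA | TE; C -> c; D -> a; E -> CD; F -> AC; T -> a | DF

Nullable: {B}; after ε-elimination: S -> c | aa | cB; B -> Sg | ag | Tca; T -> a | agc.
No unit productions to eliminate.
TERM: introduce D -> a, C -> c, A -> g and substitute in every rule of length ≥2.
BIN: B -> TCD becomes B -> TE, E -> CD; T -> DAC becomes T -> DF, F -> AC.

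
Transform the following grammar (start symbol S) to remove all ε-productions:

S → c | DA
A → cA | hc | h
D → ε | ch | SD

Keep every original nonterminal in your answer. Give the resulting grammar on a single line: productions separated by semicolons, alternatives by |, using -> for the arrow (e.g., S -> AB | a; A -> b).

S -> A | c | DA; A -> h | cA | hc; D -> S | SD | ch

Nullable set: {D}.
S -> DA: D nullable, giving A | DA.
Drop D -> ε.
D -> SD: D nullable, giving S | SD.
Unchanged (no nullable symbols): S -> c; A -> cA; A -> h; A -> hc; D -> ch.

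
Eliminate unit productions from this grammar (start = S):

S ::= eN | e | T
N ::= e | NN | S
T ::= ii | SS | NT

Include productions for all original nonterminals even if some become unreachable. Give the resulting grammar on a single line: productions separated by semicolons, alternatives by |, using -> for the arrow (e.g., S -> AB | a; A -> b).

S -> e | NT | SS | eN | ii; N -> e | NN | NT | SS | eN | ii; T -> NT | SS | ii

Unit productions: N->S, S->T.
Unit pairs (A ⇒* B via units): (N,S), (N,T), (S,T).
S: inherits non-unit rules of {S, T} → NT | SS | e | eN | ii.
N: inherits non-unit rules of {N, S, T} → NN | NT | SS | e | eN | ii.
T: inherits non-unit rules of {T} → NT | SS | ii.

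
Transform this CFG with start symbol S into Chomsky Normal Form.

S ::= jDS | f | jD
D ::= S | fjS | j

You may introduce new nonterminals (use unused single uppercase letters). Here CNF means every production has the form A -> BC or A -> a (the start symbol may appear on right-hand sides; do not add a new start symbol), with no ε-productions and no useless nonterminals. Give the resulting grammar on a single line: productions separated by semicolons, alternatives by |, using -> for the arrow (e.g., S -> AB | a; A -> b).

No ε-productions.
After unit-elimination: S -> f | jD | jDS; D -> f | j | jD | fjS | jDS.
TERM: introduce A -> f, B -> j and substitute in every rule of length ≥2.
BIN: D -> ABS becomes D -> AC, C -> BS; D -> BDS becomes D -> BE, E -> DS; S -> BDS becomes S -> BF, F -> DS.

S -> f | BD | BF; A -> f; B -> j; C -> BS; D -> f | j | AC | BD | BE; E -> DS; F -> DS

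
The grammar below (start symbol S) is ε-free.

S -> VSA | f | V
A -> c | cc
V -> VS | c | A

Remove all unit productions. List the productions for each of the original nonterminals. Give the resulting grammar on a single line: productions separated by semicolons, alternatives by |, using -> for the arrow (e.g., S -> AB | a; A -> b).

Unit productions: S->V, V->A.
Unit pairs (A ⇒* B via units): (S,A), (S,V), (V,A).
S: inherits non-unit rules of {A, S, V} → VS | VSA | c | cc | f.
A: inherits non-unit rules of {A} → c | cc.
V: inherits non-unit rules of {A, V} → VS | c | cc.

S -> c | f | VS | cc | VSA; A -> c | cc; V -> c | VS | cc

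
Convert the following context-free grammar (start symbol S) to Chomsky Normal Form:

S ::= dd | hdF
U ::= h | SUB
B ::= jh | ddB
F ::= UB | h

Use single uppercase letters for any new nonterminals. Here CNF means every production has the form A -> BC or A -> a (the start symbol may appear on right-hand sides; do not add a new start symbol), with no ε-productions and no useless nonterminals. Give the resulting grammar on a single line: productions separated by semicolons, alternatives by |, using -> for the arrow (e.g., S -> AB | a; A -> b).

S -> AA | DG; A -> d; B -> AE | CD; C -> j; D -> h; E -> AB; F -> h | UB; G -> AF; H -> UB; U -> h | SH

No ε-productions.
No unit productions to eliminate.
TERM: introduce A -> d, D -> h, C -> j and substitute in every rule of length ≥2.
BIN: B -> AAB becomes B -> AE, E -> AB; S -> DAF becomes S -> DG, G -> AF; U -> SUB becomes U -> SH, H -> UB.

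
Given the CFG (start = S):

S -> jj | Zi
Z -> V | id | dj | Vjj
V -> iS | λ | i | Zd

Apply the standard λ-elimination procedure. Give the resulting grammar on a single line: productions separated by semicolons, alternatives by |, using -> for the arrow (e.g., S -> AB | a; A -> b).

Nullable set: {V, Z}.
S -> Zi: Z nullable, giving Zi | i.
Drop V -> λ.
V -> Zd: Z nullable, giving Zd | d.
Z -> V: V nullable, giving V.
Z -> Vjj: V nullable, giving Vjj | jj.
Unchanged (no nullable symbols): S -> jj; V -> i; V -> iS; Z -> dj; Z -> id.

S -> i | Zi | jj; V -> d | i | Zd | iS; Z -> V | dj | id | jj | Vjj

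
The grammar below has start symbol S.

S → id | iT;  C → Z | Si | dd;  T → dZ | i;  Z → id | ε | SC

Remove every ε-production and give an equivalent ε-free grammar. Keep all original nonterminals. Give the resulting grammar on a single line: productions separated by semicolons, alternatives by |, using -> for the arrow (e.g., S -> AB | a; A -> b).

S -> iT | id; C -> Z | Si | dd; T -> d | i | dZ; Z -> S | SC | id

Nullable set: {C, Z}.
C -> Z: Z nullable, giving Z.
T -> dZ: Z nullable, giving d | dZ.
Drop Z -> ε.
Z -> SC: C nullable, giving S | SC.
Unchanged (no nullable symbols): S -> iT; S -> id; C -> Si; C -> dd; T -> i; Z -> id.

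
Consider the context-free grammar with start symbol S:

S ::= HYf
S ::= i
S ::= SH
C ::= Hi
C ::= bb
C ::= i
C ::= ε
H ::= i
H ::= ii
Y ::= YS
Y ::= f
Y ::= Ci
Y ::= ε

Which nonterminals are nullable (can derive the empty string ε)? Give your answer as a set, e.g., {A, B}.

Directly nullable (have an ε-rule): {C, Y}.
Not nullable: H, S — each has a terminal in every rule's right-hand side or depends on a non-nullable symbol.

{C, Y}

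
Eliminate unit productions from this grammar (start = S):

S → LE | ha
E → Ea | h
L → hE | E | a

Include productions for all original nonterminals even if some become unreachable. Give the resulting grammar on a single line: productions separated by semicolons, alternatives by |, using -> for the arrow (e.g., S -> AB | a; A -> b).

S -> LE | ha; E -> h | Ea; L -> a | h | Ea | hE

Unit productions: L->E.
Unit pairs (A ⇒* B via units): (L,E).
S: inherits non-unit rules of {S} → LE | ha.
E: inherits non-unit rules of {E} → Ea | h.
L: inherits non-unit rules of {E, L} → Ea | a | h | hE.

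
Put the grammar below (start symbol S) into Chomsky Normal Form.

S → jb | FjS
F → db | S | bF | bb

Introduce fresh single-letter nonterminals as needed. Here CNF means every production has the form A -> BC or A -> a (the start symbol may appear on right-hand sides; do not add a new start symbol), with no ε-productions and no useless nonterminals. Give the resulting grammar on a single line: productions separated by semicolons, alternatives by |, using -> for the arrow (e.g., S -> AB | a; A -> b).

No ε-productions.
After unit-elimination: S -> jb | FjS; F -> bF | bb | db | jb | FjS.
TERM: introduce B -> b, C -> d, A -> j and substitute in every rule of length ≥2.
BIN: F -> FAS becomes F -> FD, D -> AS; S -> FAS becomes S -> FE, E -> AS.

S -> AB | FE; A -> j; B -> b; C -> d; D -> AS; E -> AS; F -> AB | BB | BF | CB | FD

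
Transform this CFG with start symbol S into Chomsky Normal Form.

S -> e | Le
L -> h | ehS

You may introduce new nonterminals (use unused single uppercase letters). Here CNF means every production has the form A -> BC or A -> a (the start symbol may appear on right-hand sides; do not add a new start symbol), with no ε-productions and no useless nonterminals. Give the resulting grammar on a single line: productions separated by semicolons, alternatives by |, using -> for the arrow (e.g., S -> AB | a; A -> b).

S -> e | LA; A -> e; B -> h; C -> BS; L -> h | AC

No ε-productions.
No unit productions to eliminate.
TERM: introduce A -> e, B -> h and substitute in every rule of length ≥2.
BIN: L -> ABS becomes L -> AC, C -> BS.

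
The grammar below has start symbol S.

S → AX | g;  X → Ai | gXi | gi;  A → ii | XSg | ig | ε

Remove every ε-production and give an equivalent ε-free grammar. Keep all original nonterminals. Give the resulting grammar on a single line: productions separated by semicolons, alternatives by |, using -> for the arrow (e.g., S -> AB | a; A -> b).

Nullable set: {A}.
S -> AX: A nullable, giving AX | X.
Drop A -> ε.
X -> Ai: A nullable, giving Ai | i.
Unchanged (no nullable symbols): S -> g; A -> XSg; A -> ig; A -> ii; X -> gXi; X -> gi.

S -> X | g | AX; A -> ig | ii | XSg; X -> i | Ai | gi | gXi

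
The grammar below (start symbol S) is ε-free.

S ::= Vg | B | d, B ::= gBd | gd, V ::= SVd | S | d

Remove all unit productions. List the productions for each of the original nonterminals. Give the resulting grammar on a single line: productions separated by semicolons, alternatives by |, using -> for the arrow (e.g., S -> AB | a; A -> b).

S -> d | Vg | gd | gBd; B -> gd | gBd; V -> d | Vg | gd | SVd | gBd

Unit productions: S->B, V->S.
Unit pairs (A ⇒* B via units): (S,B), (V,B), (V,S).
S: inherits non-unit rules of {B, S} → Vg | d | gBd | gd.
B: inherits non-unit rules of {B} → gBd | gd.
V: inherits non-unit rules of {B, S, V} → SVd | Vg | d | gBd | gd.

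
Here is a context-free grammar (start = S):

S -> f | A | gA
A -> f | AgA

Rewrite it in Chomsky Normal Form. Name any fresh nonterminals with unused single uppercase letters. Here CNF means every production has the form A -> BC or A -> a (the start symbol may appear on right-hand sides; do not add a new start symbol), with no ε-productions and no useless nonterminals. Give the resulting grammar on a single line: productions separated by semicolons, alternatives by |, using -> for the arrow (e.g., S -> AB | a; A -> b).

S -> f | AD | BA; A -> f | AC; B -> g; C -> BA; D -> BA

No ε-productions.
After unit-elimination: S -> f | gA | AgA; A -> f | AgA.
TERM: introduce B -> g and substitute in every rule of length ≥2.
BIN: A -> ABA becomes A -> AC, C -> BA; S -> ABA becomes S -> AD, D -> BA.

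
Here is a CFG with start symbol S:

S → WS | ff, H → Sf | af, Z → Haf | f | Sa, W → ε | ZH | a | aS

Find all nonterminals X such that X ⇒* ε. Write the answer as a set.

{W}

Directly nullable (have an ε-rule): {W}.
Not nullable: H, S, Z — each has a terminal in every rule's right-hand side or depends on a non-nullable symbol.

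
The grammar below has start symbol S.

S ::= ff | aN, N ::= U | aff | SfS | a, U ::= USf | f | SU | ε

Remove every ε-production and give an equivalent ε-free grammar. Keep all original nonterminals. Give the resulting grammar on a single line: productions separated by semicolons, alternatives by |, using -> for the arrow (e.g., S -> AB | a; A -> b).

Nullable set: {N, U}.
S -> aN: N nullable, giving a | aN.
N -> U: U nullable, giving U.
Drop U -> ε.
U -> SU: U nullable, giving S | SU.
U -> USf: U nullable, giving Sf | USf.
Unchanged (no nullable symbols): S -> ff; N -> SfS; N -> a; N -> aff; U -> f.

S -> a | aN | ff; N -> U | a | SfS | aff; U -> S | f | SU | Sf | USf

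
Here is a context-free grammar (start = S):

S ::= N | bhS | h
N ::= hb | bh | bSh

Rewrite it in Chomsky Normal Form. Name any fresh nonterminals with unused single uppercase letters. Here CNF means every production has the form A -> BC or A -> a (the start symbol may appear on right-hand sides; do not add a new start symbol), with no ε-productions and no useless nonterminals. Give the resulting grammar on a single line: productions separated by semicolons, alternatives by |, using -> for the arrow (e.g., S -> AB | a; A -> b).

S -> h | AB | AD | AE | BA; A -> b; B -> h; D -> BS; E -> SB

No ε-productions.
After unit-elimination: S -> h | bh | hb | bSh | bhS; N -> bh | hb | bSh.
TERM: introduce A -> b, B -> h and substitute in every rule of length ≥2.
BIN: N -> ASB becomes N -> AC, C -> SB; S -> ABS becomes S -> AD, D -> BS; S -> ASB becomes S -> AE, E -> SB.
Drop unreachable/unproductive: N.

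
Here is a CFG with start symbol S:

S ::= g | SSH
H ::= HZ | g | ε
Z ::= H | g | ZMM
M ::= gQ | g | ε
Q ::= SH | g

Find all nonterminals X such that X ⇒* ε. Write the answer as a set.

Directly nullable (have an ε-rule): {H, M}.
Z is nullable via Z -> H (every symbol on the right is already known nullable).
Not nullable: Q, S — each has a terminal in every rule's right-hand side or depends on a non-nullable symbol.

{H, M, Z}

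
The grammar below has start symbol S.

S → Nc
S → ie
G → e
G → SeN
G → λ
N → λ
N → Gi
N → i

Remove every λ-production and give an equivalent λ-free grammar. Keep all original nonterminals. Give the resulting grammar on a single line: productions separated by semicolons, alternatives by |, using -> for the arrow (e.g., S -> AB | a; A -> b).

Nullable set: {G, N}.
S -> Nc: N nullable, giving Nc | c.
Drop G -> λ.
G -> SeN: N nullable, giving Se | SeN.
Drop N -> λ.
N -> Gi: G nullable, giving Gi | i.
Unchanged (no nullable symbols): S -> ie; G -> e; N -> i.

S -> c | Nc | ie; G -> e | Se | SeN; N -> i | Gi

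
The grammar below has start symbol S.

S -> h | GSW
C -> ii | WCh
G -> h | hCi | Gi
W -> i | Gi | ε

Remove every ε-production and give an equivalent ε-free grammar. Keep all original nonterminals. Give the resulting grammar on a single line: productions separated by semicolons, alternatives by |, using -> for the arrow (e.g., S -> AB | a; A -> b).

Nullable set: {W}.
S -> GSW: W nullable, giving GS | GSW.
C -> WCh: W nullable, giving Ch | WCh.
Drop W -> ε.
Unchanged (no nullable symbols): S -> h; C -> ii; G -> Gi; G -> h; G -> hCi; W -> Gi; W -> i.

S -> h | GS | GSW; C -> Ch | ii | WCh; G -> h | Gi | hCi; W -> i | Gi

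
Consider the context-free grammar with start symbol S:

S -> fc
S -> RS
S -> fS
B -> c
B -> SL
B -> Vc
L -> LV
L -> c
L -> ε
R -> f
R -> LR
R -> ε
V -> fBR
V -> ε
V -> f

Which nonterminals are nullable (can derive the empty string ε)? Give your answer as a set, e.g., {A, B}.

Directly nullable (have an ε-rule): {L, R, V}.
Not nullable: B, S — each has a terminal in every rule's right-hand side or depends on a non-nullable symbol.

{L, R, V}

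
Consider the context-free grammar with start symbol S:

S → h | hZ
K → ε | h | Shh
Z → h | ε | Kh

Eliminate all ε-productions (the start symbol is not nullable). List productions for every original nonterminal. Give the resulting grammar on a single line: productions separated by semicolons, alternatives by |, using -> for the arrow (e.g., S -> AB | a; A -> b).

S -> h | hZ; K -> h | Shh; Z -> h | Kh

Nullable set: {K, Z}.
S -> hZ: Z nullable, giving h | hZ.
Drop K -> ε.
Drop Z -> ε.
Z -> Kh: K nullable, giving Kh | h.
Unchanged (no nullable symbols): S -> h; K -> Shh; K -> h; Z -> h.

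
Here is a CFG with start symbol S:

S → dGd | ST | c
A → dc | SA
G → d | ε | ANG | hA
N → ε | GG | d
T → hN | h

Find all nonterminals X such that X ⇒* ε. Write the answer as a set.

Directly nullable (have an ε-rule): {G, N}.
Not nullable: A, S, T — each has a terminal in every rule's right-hand side or depends on a non-nullable symbol.

{G, N}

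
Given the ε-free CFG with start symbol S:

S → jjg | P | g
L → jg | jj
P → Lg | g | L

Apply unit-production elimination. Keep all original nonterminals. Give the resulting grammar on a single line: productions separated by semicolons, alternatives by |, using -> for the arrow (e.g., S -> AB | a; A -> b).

Unit productions: P->L, S->P.
Unit pairs (A ⇒* B via units): (P,L), (S,L), (S,P).
S: inherits non-unit rules of {L, P, S} → Lg | g | jg | jj | jjg.
L: inherits non-unit rules of {L} → jg | jj.
P: inherits non-unit rules of {L, P} → Lg | g | jg | jj.

S -> g | Lg | jg | jj | jjg; L -> jg | jj; P -> g | Lg | jg | jj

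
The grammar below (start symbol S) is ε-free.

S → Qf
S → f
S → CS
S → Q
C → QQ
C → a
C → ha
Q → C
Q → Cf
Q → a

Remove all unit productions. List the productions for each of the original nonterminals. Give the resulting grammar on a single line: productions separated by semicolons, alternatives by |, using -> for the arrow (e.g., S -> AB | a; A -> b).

S -> a | f | CS | Cf | QQ | Qf | ha; C -> a | QQ | ha; Q -> a | Cf | QQ | ha

Unit productions: Q->C, S->Q.
Unit pairs (A ⇒* B via units): (Q,C), (S,C), (S,Q).
S: inherits non-unit rules of {C, Q, S} → CS | Cf | QQ | Qf | a | f | ha.
C: inherits non-unit rules of {C} → QQ | a | ha.
Q: inherits non-unit rules of {C, Q} → Cf | QQ | a | ha.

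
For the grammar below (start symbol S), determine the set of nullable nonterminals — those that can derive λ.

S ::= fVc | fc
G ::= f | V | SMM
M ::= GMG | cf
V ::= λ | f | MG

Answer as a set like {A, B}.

{G, V}

Directly nullable (have an ε-rule): {V}.
G is nullable via G -> V (every symbol on the right is already known nullable).
Not nullable: M, S — each has a terminal in every rule's right-hand side or depends on a non-nullable symbol.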